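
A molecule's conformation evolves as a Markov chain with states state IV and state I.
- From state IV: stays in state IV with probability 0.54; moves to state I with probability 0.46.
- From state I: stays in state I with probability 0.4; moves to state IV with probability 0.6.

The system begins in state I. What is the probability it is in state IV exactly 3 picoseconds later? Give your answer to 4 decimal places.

Propagate the distribution vector 3 picoseconds from state I.
After 0 picoseconds: (0.0000, 1.0000)
After 1 picosecond: (0.6000, 0.4000)
After 2 picoseconds: (0.5640, 0.4360)
After 3 picoseconds: (0.5662, 0.4338)
P(in state IV after 3 picoseconds) = 0.5662

0.5662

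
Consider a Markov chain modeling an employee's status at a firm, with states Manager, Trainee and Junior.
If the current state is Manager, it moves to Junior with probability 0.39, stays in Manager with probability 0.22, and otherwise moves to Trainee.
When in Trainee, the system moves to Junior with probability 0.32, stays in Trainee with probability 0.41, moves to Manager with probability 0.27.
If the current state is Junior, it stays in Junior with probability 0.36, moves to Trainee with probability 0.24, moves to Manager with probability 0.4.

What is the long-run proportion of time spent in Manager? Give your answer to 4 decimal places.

Let the stationary distribution be π with π = πP and π_1 + π_2 + π_3 = 1.
π_1 = 0.22·π_1 + 0.27·π_2 + 0.4·π_3
π_2 = 0.39·π_1 + 0.41·π_2 + 0.24·π_3
Solving with the normalization constraint gives π = (0.3011, 0.3436, 0.3553).
So the stationary probability of Manager is 0.3011.

0.3011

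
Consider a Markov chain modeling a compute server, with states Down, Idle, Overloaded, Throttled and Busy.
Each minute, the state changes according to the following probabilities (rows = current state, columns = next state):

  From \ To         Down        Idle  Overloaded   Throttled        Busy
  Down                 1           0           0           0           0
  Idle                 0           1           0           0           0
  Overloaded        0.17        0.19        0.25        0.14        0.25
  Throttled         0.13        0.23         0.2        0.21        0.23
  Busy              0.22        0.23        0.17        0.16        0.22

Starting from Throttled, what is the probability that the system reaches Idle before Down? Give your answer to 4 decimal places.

Let h(s) be the probability of absorption at Idle starting from transient state s. Then h(Idle) = 1 and h(Down) = 0. By first-step analysis:
h(Overloaded) = 0.17·0 + 0.19·1 + 0.25·h(Overloaded) + 0.14·h(Throttled) + 0.25·h(Busy)
h(Throttled) = 0.13·0 + 0.23·1 + 0.2·h(Overloaded) + 0.21·h(Throttled) + 0.23·h(Busy)
h(Busy) = 0.22·0 + 0.23·1 + 0.17·h(Overloaded) + 0.16·h(Throttled) + 0.22·h(Busy)
Solving: h(Overloaded) = 0.5394, h(Throttled) = 0.5826, h(Busy) = 0.5319.
Starting from Throttled, the probability is 0.5826.

0.5826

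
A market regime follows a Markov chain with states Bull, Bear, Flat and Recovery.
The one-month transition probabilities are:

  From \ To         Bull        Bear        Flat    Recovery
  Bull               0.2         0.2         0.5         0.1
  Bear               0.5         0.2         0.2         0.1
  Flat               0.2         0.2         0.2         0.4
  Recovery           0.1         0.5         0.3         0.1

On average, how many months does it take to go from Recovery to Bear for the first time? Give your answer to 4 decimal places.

2.7247

Let t(s) be the expected number of months to first reach Bear from state s, with t(Bear) = 0. Conditioning on the first month:
t(Bull) = 1 + 0.2·t(Bull) + 0.5·t(Flat) + 0.1·t(Recovery)
t(Flat) = 1 + 0.2·t(Bull) + 0.2·t(Flat) + 0.4·t(Recovery)
t(Recovery) = 1 + 0.1·t(Bull) + 0.3·t(Flat) + 0.1·t(Recovery)
Solving: t(Bull) = 3.8202, t(Flat) = 3.5674, t(Recovery) = 2.7247.
Expected months from Recovery to Bear: 2.7247.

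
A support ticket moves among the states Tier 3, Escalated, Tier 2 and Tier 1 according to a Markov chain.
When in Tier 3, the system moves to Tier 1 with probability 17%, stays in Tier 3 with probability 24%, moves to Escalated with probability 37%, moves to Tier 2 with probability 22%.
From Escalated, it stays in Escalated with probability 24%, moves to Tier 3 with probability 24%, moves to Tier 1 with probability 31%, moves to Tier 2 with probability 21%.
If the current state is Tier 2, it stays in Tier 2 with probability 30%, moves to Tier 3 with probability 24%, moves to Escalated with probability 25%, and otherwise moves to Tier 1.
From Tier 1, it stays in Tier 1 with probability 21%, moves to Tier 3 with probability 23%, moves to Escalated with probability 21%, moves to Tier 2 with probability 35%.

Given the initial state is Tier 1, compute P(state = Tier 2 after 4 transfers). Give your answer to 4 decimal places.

0.2683

Propagate the distribution vector 4 transfers from Tier 1.
After 0 transfers: (0.0000, 0.0000, 0.0000, 1.0000)
After 1 transfer: (0.2300, 0.2100, 0.3500, 0.2100)
After 2 transfers: (0.2379, 0.2671, 0.2732, 0.2218)
After 3 transfers: (0.2378, 0.2670, 0.2680, 0.2272)
After 4 transfers: (0.2377, 0.2668, 0.2683, 0.2272)
P(in Tier 2 after 4 transfers) = 0.2683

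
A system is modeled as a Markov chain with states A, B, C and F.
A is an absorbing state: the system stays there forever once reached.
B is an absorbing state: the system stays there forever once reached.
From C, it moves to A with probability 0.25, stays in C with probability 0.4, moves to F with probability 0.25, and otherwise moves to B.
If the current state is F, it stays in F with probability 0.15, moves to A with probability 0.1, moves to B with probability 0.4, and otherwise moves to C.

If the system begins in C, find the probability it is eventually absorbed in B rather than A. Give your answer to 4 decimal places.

Let h(s) be the probability of absorption at B starting from transient state s. Then h(B) = 1 and h(A) = 0. By first-step analysis:
h(C) = 0.25·0 + 0.1·1 + 0.4·h(C) + 0.25·h(F)
h(F) = 0.1·0 + 0.4·1 + 0.35·h(C) + 0.15·h(F)
Solving: h(C) = 0.4379, h(F) = 0.6509.
Starting from C, the probability is 0.4379.

0.4379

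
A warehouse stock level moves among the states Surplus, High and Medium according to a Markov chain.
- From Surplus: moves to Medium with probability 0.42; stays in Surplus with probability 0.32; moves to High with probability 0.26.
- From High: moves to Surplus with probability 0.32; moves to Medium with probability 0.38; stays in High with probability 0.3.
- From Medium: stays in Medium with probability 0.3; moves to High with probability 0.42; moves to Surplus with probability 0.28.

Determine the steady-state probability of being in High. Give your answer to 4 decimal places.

0.3314

Let the stationary distribution be π with π = πP and π_1 + π_2 + π_3 = 1.
π_1 = 0.32·π_1 + 0.32·π_2 + 0.28·π_3
π_2 = 0.26·π_1 + 0.3·π_2 + 0.42·π_3
Solving with the normalization constraint gives π = (0.3055, 0.3314, 0.3632).
So the stationary probability of High is 0.3314.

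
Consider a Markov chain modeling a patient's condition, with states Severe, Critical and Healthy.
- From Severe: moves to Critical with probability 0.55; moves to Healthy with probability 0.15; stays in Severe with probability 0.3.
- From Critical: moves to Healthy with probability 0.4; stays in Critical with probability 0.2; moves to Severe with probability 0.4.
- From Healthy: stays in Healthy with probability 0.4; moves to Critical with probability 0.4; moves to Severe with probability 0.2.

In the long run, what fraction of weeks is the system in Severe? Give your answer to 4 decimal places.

Let the stationary distribution be π with π = πP and π_1 + π_2 + π_3 = 1.
π_1 = 0.3·π_1 + 0.4·π_2 + 0.2·π_3
π_2 = 0.55·π_1 + 0.2·π_2 + 0.4·π_3
Solving with the normalization constraint gives π = (0.3048, 0.3714, 0.3238).
So the stationary probability of Severe is 0.3048.

0.3048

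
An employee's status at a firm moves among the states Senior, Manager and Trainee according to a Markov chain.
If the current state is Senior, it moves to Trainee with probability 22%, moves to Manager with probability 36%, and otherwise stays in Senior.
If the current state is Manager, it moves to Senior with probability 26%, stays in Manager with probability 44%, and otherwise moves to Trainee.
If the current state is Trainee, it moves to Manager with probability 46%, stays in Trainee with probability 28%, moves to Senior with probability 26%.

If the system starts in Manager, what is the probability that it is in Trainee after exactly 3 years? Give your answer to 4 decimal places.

0.2704

Propagate the distribution vector 3 years from Manager.
After 0 years: (0.0000, 1.0000, 0.0000)
After 1 year: (0.2600, 0.4400, 0.3000)
After 2 years: (0.3016, 0.4252, 0.2732)
After 3 years: (0.3083, 0.4213, 0.2704)
P(in Trainee after 3 years) = 0.2704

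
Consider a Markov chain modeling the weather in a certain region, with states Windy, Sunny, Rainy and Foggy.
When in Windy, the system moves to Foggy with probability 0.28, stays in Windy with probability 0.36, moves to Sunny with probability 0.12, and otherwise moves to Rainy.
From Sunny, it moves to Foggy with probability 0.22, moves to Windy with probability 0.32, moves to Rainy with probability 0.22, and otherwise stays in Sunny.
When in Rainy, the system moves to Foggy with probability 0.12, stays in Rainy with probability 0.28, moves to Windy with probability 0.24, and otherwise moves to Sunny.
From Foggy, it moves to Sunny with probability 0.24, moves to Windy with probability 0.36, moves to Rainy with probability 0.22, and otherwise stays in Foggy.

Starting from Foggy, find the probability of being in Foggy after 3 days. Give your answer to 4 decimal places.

Propagate the distribution vector 3 days from Foggy.
After 0 days: (0.0000, 0.0000, 0.0000, 1.0000)
After 1 day: (0.3600, 0.2400, 0.2200, 0.1800)
After 2 days: (0.3240, 0.2232, 0.2404, 0.2124)
After 3 days: (0.3222, 0.2300, 0.2409, 0.2069)
P(in Foggy after 3 days) = 0.2069

0.2069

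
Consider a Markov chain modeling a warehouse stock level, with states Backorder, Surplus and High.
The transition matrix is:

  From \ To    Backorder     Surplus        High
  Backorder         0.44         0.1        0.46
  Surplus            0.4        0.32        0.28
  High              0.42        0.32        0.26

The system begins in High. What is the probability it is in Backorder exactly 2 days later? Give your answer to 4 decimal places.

0.4220

Sum over the intermediate state after 1 day:
P = P(High→Backorder)·P(Backorder→Backorder) + P(High→Surplus)·P(Surplus→Backorder) + P(High→High)·P(High→Backorder)
  = 0.42×0.44 + 0.32×0.4 + 0.26×0.42
  = 0.1848 + 0.1280 + 0.1092 = 0.4220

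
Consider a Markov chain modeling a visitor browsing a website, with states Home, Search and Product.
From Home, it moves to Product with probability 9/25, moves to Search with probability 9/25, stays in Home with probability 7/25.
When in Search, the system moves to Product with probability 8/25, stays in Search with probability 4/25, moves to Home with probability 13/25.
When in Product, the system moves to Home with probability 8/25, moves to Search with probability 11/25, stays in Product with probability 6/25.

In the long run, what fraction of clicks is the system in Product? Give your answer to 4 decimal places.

0.3100

Let the stationary distribution be π with π = πP and π_1 + π_2 + π_3 = 1.
π_1 = 0.28·π_1 + 0.52·π_2 + 0.32·π_3
π_2 = 0.36·π_1 + 0.16·π_2 + 0.44·π_3
Solving with the normalization constraint gives π = (0.3694, 0.3207, 0.3100).
So the stationary probability of Product is 0.3100.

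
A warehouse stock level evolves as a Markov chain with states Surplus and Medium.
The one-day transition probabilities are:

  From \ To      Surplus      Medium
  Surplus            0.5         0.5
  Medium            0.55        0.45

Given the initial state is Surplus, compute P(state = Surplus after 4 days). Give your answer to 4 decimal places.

0.5238

Propagate the distribution vector 4 days from Surplus.
After 0 days: (1.0000, 0.0000)
After 1 day: (0.5000, 0.5000)
After 2 days: (0.5250, 0.4750)
After 3 days: (0.5238, 0.4763)
After 4 days: (0.5238, 0.4762)
P(in Surplus after 4 days) = 0.5238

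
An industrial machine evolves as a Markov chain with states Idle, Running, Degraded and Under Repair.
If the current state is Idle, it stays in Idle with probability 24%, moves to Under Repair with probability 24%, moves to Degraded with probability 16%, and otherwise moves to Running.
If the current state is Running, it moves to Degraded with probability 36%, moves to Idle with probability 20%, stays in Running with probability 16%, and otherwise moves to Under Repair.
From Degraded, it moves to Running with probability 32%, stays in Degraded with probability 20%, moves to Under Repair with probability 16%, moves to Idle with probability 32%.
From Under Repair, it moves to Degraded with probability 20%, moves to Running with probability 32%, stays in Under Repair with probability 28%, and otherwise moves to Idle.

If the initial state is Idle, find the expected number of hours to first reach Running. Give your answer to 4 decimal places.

2.9110

Let t(s) be the expected number of hours to first reach Running from state s, with t(Running) = 0. Conditioning on the first hour:
t(Idle) = 1 + 0.24·t(Idle) + 0.16·t(Degraded) + 0.24·t(Under Repair)
t(Degraded) = 1 + 0.32·t(Idle) + 0.2·t(Degraded) + 0.16·t(Under Repair)
t(Under Repair) = 1 + 0.2·t(Idle) + 0.2·t(Degraded) + 0.28·t(Under Repair)
Solving: t(Idle) = 2.9110, t(Degraded) = 3.0218, t(Under Repair) = 3.0369.
Expected hours from Idle to Running: 2.9110.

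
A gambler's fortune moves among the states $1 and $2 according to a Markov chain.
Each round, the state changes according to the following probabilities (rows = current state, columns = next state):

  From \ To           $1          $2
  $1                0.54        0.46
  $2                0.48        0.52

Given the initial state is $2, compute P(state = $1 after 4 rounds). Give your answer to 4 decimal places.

0.5106

Propagate the distribution vector 4 rounds from $2.
After 0 rounds: (0.0000, 1.0000)
After 1 round: (0.4800, 0.5200)
After 2 rounds: (0.5088, 0.4912)
After 3 rounds: (0.5105, 0.4895)
After 4 rounds: (0.5106, 0.4894)
P(in $1 after 4 rounds) = 0.5106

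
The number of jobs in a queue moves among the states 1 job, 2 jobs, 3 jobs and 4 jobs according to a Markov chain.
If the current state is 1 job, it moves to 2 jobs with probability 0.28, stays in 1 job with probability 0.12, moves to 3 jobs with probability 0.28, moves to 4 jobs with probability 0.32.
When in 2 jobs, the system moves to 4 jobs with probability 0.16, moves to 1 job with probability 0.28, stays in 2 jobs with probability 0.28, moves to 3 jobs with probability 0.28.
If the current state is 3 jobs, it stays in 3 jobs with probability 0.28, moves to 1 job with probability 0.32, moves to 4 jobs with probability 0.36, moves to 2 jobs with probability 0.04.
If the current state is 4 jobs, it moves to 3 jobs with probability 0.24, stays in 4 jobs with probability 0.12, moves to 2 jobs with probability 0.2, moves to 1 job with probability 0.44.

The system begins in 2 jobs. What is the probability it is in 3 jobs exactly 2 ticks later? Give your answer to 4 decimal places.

0.2736

Propagate the distribution vector 2 ticks from 2 jobs.
After 0 ticks: (0.0000, 1.0000, 0.0000, 0.0000)
After 1 tick: (0.2800, 0.2800, 0.2800, 0.1600)
After 2 ticks: (0.2720, 0.2000, 0.2736, 0.2544)
P(in 3 jobs after 2 ticks) = 0.2736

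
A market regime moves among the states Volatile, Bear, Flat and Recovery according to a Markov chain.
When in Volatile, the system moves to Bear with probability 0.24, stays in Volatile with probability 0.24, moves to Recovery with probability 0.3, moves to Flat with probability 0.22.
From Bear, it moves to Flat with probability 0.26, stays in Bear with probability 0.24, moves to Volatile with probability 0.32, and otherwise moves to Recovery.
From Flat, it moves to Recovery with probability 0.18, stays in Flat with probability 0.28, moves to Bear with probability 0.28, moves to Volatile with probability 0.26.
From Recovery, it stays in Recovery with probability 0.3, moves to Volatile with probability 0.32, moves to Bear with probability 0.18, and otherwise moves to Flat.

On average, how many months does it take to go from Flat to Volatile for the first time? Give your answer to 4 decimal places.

Let t(s) be the expected number of months to first reach Volatile from state s, with t(Volatile) = 0. Conditioning on the first month:
t(Bear) = 1 + 0.24·t(Bear) + 0.26·t(Flat) + 0.18·t(Recovery)
t(Flat) = 1 + 0.28·t(Bear) + 0.28·t(Flat) + 0.18·t(Recovery)
t(Recovery) = 1 + 0.18·t(Bear) + 0.2·t(Flat) + 0.3·t(Recovery)
Solving: t(Bear) = 3.2805, t(Flat) = 3.4813, t(Recovery) = 3.2668.
Expected months from Flat to Volatile: 3.4813.

3.4813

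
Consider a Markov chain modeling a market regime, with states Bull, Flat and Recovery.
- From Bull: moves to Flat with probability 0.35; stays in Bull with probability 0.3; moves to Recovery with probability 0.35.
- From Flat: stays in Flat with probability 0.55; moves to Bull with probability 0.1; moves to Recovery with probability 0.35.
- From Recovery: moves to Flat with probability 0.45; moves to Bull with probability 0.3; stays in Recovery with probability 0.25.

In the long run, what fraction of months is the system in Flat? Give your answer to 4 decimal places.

Let the stationary distribution be π with π = πP and π_1 + π_2 + π_3 = 1.
π_1 = 0.3·π_1 + 0.1·π_2 + 0.3·π_3
π_2 = 0.35·π_1 + 0.55·π_2 + 0.45·π_3
Solving with the normalization constraint gives π = (0.2045, 0.4773, 0.3182).
So the stationary probability of Flat is 0.4773.

0.4773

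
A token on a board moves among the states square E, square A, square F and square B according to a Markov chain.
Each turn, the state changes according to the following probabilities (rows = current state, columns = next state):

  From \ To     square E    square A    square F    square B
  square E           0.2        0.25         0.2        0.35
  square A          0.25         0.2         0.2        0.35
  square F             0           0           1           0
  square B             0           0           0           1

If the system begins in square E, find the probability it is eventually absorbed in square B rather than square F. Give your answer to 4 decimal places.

Let h(s) be the probability of absorption at square B starting from transient state s. Then h(square B) = 1 and h(square F) = 0. By first-step analysis:
h(square E) = 0.2·h(square E) + 0.25·h(square A) + 0.2·0 + 0.35·1
h(square A) = 0.25·h(square E) + 0.2·h(square A) + 0.2·0 + 0.35·1
Solving: h(square E) = 0.6364, h(square A) = 0.6364.
Starting from square E, the probability is 0.6364.

0.6364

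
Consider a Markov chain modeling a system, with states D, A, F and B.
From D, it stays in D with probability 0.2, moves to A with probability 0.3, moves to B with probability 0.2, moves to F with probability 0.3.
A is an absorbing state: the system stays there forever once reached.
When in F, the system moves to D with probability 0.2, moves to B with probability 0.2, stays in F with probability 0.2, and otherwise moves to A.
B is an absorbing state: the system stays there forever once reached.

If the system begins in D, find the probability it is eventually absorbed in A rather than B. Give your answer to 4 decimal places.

0.6207

Let h(s) be the probability of absorption at A starting from transient state s. Then h(A) = 1 and h(B) = 0. By first-step analysis:
h(D) = 0.2·h(D) + 0.3·1 + 0.3·h(F) + 0.2·0
h(F) = 0.2·h(D) + 0.4·1 + 0.2·h(F) + 0.2·0
Solving: h(D) = 0.6207, h(F) = 0.6552.
Starting from D, the probability is 0.6207.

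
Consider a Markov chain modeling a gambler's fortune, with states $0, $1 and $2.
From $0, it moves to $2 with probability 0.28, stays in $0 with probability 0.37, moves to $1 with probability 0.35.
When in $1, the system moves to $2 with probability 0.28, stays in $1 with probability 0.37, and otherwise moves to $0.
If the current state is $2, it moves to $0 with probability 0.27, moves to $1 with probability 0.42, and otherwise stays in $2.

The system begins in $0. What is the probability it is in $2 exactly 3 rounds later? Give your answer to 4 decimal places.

Propagate the distribution vector 3 rounds from $0.
After 0 rounds: (1.0000, 0.0000, 0.0000)
After 1 round: (0.3700, 0.3500, 0.2800)
After 2 rounds: (0.3350, 0.3766, 0.2884)
After 3 rounds: (0.3336, 0.3777, 0.2887)
P(in $2 after 3 rounds) = 0.2887

0.2887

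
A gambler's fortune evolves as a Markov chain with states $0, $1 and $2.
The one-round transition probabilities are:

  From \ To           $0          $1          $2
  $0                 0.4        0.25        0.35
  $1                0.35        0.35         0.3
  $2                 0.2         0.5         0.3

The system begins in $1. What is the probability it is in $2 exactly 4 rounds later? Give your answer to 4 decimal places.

Propagate the distribution vector 4 rounds from $1.
After 0 rounds: (0.0000, 1.0000, 0.0000)
After 1 round: (0.3500, 0.3500, 0.3000)
After 2 rounds: (0.3225, 0.3600, 0.3175)
After 3 rounds: (0.3185, 0.3654, 0.3161)
After 4 rounds: (0.3185, 0.3656, 0.3159)
P(in $2 after 4 rounds) = 0.3159

0.3159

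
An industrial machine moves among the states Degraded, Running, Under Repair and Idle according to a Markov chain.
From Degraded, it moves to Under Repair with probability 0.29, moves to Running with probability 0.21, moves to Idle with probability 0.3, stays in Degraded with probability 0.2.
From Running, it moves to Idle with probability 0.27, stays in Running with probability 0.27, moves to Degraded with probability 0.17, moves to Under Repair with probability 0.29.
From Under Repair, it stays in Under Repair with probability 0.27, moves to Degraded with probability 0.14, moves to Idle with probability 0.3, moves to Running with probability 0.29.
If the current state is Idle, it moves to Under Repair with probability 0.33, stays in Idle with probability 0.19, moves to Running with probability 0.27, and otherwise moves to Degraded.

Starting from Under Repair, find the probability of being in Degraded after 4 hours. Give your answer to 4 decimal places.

0.1770

Propagate the distribution vector 4 hours from Under Repair.
After 0 hours: (0.0000, 0.0000, 1.0000, 0.0000)
After 1 hour: (0.1400, 0.2900, 0.2700, 0.3000)
After 2 hours: (0.1781, 0.2670, 0.2966, 0.2583)
After 3 hours: (0.1768, 0.2652, 0.2944, 0.2636)
After 4 hours: (0.1770, 0.2653, 0.2947, 0.2630)
P(in Degraded after 4 hours) = 0.1770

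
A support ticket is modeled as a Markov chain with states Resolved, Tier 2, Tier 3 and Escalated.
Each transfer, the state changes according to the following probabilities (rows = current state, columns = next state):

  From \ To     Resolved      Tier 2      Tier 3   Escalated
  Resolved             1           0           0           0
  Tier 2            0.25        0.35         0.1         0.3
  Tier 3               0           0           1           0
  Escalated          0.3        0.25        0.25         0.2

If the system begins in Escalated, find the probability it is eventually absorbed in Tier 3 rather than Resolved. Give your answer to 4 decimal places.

0.4213

Let h(s) be the probability of absorption at Tier 3 starting from transient state s. Then h(Tier 3) = 1 and h(Resolved) = 0. By first-step analysis:
h(Tier 2) = 0.25·0 + 0.35·h(Tier 2) + 0.1·1 + 0.3·h(Escalated)
h(Escalated) = 0.3·0 + 0.25·h(Tier 2) + 0.25·1 + 0.2·h(Escalated)
Solving: h(Tier 2) = 0.3483, h(Escalated) = 0.4213.
Starting from Escalated, the probability is 0.4213.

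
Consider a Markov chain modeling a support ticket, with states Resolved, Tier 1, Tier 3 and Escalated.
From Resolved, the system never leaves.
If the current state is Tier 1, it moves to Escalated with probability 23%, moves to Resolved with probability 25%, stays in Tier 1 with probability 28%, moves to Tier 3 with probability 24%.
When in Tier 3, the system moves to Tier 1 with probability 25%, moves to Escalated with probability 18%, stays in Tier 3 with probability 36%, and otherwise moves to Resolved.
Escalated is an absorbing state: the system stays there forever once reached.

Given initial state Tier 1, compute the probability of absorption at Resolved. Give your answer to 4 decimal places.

0.5250

Let h(s) be the probability of absorption at Resolved starting from transient state s. Then h(Resolved) = 1 and h(Escalated) = 0. By first-step analysis:
h(Tier 1) = 0.25·1 + 0.28·h(Tier 1) + 0.24·h(Tier 3) + 0.23·0
h(Tier 3) = 0.21·1 + 0.25·h(Tier 1) + 0.36·h(Tier 3) + 0.18·0
Solving: h(Tier 1) = 0.5250, h(Tier 3) = 0.5332.
Starting from Tier 1, the probability is 0.5250.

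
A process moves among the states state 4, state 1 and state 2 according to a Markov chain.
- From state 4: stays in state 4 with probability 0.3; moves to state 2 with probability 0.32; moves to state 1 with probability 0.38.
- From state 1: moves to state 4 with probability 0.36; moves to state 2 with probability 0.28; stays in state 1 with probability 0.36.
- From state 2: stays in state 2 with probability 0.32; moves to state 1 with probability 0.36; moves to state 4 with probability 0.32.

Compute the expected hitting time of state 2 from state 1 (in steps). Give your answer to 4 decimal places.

Let t(s) be the expected number of steps to first reach state 2 from state s, with t(state 2) = 0. Conditioning on the first step:
t(state 4) = 1 + 0.3·t(state 4) + 0.38·t(state 1)
t(state 1) = 1 + 0.36·t(state 4) + 0.36·t(state 1)
Solving: t(state 4) = 3.2776, t(state 1) = 3.4062.
Expected steps from state 1 to state 2: 3.4062.

3.4062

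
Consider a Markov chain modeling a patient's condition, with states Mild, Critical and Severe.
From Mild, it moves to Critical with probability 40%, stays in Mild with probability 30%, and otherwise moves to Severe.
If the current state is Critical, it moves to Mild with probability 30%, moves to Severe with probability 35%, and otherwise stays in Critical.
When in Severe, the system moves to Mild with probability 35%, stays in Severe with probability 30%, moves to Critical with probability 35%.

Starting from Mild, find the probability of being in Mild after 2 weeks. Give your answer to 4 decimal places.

Sum over the intermediate state after 1 week:
P = P(Mild→Mild)·P(Mild→Mild) + P(Mild→Critical)·P(Critical→Mild) + P(Mild→Severe)·P(Severe→Mild)
  = 0.3×0.3 + 0.4×0.3 + 0.3×0.35
  = 0.0900 + 0.1200 + 0.1050 = 0.3150

0.3150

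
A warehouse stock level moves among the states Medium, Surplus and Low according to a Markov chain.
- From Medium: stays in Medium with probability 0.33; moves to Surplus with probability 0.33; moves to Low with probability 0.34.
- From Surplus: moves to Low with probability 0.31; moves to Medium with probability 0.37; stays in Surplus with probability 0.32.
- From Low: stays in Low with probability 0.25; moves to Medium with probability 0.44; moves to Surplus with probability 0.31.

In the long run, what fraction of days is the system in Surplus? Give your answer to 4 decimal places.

0.3207

Let the stationary distribution be π with π = πP and π_1 + π_2 + π_3 = 1.
π_1 = 0.33·π_1 + 0.37·π_2 + 0.44·π_3
π_2 = 0.33·π_1 + 0.32·π_2 + 0.31·π_3
Solving with the normalization constraint gives π = (0.3762, 0.3207, 0.3031).
So the stationary probability of Surplus is 0.3207.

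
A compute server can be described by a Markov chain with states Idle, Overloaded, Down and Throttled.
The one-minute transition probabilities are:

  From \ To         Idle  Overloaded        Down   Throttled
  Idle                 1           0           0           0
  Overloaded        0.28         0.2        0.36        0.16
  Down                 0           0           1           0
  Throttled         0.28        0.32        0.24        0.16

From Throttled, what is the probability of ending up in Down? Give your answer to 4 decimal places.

0.4948

Let h(s) be the probability of absorption at Down starting from transient state s. Then h(Down) = 1 and h(Idle) = 0. By first-step analysis:
h(Overloaded) = 0.28·0 + 0.2·h(Overloaded) + 0.36·1 + 0.16·h(Throttled)
h(Throttled) = 0.28·0 + 0.32·h(Overloaded) + 0.24·1 + 0.16·h(Throttled)
Solving: h(Overloaded) = 0.5490, h(Throttled) = 0.4948.
Starting from Throttled, the probability is 0.4948.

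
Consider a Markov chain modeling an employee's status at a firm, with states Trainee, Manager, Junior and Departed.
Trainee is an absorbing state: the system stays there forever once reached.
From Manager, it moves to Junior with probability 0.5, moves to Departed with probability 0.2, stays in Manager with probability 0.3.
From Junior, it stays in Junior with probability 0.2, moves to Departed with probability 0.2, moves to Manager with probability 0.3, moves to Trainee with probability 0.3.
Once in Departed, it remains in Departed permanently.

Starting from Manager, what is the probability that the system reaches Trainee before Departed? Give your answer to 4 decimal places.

0.3659

Let h(s) be the probability of absorption at Trainee starting from transient state s. Then h(Trainee) = 1 and h(Departed) = 0. By first-step analysis:
h(Manager) = 0.3·h(Manager) + 0.5·h(Junior) + 0.2·0
h(Junior) = 0.3·1 + 0.3·h(Manager) + 0.2·h(Junior) + 0.2·0
Solving: h(Manager) = 0.3659, h(Junior) = 0.5122.
Starting from Manager, the probability is 0.3659.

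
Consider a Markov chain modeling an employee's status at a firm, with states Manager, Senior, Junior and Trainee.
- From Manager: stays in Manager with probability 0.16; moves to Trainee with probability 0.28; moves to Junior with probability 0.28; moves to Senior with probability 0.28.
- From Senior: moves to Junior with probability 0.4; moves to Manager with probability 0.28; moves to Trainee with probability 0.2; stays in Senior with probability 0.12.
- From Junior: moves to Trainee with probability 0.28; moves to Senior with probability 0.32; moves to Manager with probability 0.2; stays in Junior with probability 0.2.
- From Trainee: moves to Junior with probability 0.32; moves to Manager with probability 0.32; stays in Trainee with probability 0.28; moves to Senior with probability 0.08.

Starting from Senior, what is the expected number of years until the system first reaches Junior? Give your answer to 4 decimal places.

2.8589

Let t(s) be the expected number of years to first reach Junior from state s, with t(Junior) = 0. Conditioning on the first year:
t(Manager) = 1 + 0.16·t(Manager) + 0.28·t(Senior) + 0.28·t(Trainee)
t(Senior) = 1 + 0.28·t(Manager) + 0.12·t(Senior) + 0.2·t(Trainee)
t(Trainee) = 1 + 0.32·t(Manager) + 0.08·t(Senior) + 0.28·t(Trainee)
Solving: t(Manager) = 3.1840, t(Senior) = 2.8589, t(Trainee) = 3.1217.
Expected years from Senior to Junior: 2.8589.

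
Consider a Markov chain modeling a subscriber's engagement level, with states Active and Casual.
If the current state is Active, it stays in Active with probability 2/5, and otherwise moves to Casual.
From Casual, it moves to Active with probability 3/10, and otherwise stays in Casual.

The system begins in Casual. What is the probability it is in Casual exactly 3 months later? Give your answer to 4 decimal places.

Propagate the distribution vector 3 months from Casual.
After 0 months: (0.0000, 1.0000)
After 1 month: (0.3000, 0.7000)
After 2 months: (0.3300, 0.6700)
After 3 months: (0.3330, 0.6670)
P(in Casual after 3 months) = 0.6670

0.6670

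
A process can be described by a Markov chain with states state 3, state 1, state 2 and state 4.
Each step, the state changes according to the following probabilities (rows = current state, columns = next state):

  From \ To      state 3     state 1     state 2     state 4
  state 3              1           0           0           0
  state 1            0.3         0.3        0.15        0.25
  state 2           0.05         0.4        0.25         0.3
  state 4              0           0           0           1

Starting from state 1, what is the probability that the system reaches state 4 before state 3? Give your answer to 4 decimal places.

Let h(s) be the probability of absorption at state 4 starting from transient state s. Then h(state 4) = 1 and h(state 3) = 0. By first-step analysis:
h(state 1) = 0.3·0 + 0.3·h(state 1) + 0.15·h(state 2) + 0.25·1
h(state 2) = 0.05·0 + 0.4·h(state 1) + 0.25·h(state 2) + 0.3·1
Solving: h(state 1) = 0.5000, h(state 2) = 0.6667.
Starting from state 1, the probability is 0.5000.

0.5000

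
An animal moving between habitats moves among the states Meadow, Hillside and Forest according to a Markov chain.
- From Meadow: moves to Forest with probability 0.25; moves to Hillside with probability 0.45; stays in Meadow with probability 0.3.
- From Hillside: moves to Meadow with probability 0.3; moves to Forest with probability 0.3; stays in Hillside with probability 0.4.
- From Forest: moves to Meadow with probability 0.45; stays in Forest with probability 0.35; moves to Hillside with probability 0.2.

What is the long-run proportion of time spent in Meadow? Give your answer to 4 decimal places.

Let the stationary distribution be π with π = πP and π_1 + π_2 + π_3 = 1.
π_1 = 0.3·π_1 + 0.3·π_2 + 0.45·π_3
π_2 = 0.45·π_1 + 0.4·π_2 + 0.2·π_3
Solving with the normalization constraint gives π = (0.3446, 0.3577, 0.2977).
So the stationary probability of Meadow is 0.3446.

0.3446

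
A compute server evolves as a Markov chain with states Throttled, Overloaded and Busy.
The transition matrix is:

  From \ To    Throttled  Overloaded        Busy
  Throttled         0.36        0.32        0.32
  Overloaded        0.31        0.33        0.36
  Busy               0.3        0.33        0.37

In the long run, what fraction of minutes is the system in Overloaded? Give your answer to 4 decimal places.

0.3268

Let the stationary distribution be π with π = πP and π_1 + π_2 + π_3 = 1.
π_1 = 0.36·π_1 + 0.31·π_2 + 0.3·π_3
π_2 = 0.32·π_1 + 0.33·π_2 + 0.33·π_3
Solving with the normalization constraint gives π = (0.3226, 0.3268, 0.3506).
So the stationary probability of Overloaded is 0.3268.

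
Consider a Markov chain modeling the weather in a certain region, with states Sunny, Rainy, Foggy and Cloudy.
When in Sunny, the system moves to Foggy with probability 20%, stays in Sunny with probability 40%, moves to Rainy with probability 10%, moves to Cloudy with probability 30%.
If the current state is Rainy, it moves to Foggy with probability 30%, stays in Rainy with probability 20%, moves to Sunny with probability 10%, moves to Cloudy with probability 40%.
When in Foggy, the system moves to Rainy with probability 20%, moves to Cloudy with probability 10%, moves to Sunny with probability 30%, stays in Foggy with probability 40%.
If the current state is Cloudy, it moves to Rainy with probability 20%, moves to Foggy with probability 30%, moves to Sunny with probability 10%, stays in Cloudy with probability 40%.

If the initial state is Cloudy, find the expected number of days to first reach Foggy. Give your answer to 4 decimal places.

Let t(s) be the expected number of days to first reach Foggy from state s, with t(Foggy) = 0. Conditioning on the first day:
t(Sunny) = 1 + 0.4·t(Sunny) + 0.1·t(Rainy) + 0.3·t(Cloudy)
t(Rainy) = 1 + 0.1·t(Sunny) + 0.2·t(Rainy) + 0.4·t(Cloudy)
t(Cloudy) = 1 + 0.1·t(Sunny) + 0.2·t(Rainy) + 0.4·t(Cloudy)
Solving: t(Sunny) = 4.0000, t(Rainy) = 3.5000, t(Cloudy) = 3.5000.
Expected days from Cloudy to Foggy: 3.5000.

3.5000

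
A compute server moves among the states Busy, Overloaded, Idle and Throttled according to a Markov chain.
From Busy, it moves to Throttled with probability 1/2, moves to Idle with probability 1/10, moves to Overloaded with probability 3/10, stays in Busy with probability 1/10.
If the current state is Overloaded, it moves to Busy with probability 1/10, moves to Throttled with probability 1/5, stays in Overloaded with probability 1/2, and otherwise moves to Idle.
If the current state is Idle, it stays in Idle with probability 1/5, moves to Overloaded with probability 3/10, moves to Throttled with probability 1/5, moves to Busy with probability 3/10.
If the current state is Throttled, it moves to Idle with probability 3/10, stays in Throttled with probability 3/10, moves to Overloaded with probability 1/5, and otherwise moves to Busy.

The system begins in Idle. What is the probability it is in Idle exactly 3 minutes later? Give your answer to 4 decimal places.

0.2150

Propagate the distribution vector 3 minutes from Idle.
After 0 minutes: (0.0000, 0.0000, 1.0000, 0.0000)
After 1 minute: (0.3000, 0.3000, 0.2000, 0.2000)
After 2 minutes: (0.1600, 0.3400, 0.1900, 0.3100)
After 3 minutes: (0.1690, 0.3370, 0.2150, 0.2790)
P(in Idle after 3 minutes) = 0.2150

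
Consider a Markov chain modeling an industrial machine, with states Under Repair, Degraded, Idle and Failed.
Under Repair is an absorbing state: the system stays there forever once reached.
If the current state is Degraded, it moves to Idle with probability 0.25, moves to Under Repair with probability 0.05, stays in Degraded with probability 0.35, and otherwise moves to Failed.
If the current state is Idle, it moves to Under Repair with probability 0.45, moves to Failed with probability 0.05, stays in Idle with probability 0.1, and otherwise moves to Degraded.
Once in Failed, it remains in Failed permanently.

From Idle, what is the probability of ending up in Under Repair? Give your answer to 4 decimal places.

0.6443

Let h(s) be the probability of absorption at Under Repair starting from transient state s. Then h(Under Repair) = 1 and h(Failed) = 0. By first-step analysis:
h(Degraded) = 0.05·1 + 0.35·h(Degraded) + 0.25·h(Idle) + 0.35·0
h(Idle) = 0.45·1 + 0.4·h(Degraded) + 0.1·h(Idle) + 0.05·0
Solving: h(Degraded) = 0.3247, h(Idle) = 0.6443.
Starting from Idle, the probability is 0.6443.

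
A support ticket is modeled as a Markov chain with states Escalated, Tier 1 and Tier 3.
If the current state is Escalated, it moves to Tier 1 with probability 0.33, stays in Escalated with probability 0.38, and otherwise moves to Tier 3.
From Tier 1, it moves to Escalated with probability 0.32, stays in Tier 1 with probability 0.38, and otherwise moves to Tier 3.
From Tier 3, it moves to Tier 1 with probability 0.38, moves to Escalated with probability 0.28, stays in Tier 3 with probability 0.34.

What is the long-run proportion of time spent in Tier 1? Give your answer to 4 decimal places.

Let the stationary distribution be π with π = πP and π_1 + π_2 + π_3 = 1.
π_1 = 0.38·π_1 + 0.32·π_2 + 0.28·π_3
π_2 = 0.33·π_1 + 0.38·π_2 + 0.38·π_3
Solving with the normalization constraint gives π = (0.3273, 0.3636, 0.3091).
So the stationary probability of Tier 1 is 0.3636.

0.3636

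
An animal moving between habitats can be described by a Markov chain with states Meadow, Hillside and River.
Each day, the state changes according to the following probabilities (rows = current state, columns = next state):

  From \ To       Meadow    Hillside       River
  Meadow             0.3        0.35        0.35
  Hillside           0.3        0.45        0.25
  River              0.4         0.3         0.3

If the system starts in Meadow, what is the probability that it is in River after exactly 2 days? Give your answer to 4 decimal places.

0.2975

Sum over the intermediate state after 1 day:
P = P(Meadow→Meadow)·P(Meadow→River) + P(Meadow→Hillside)·P(Hillside→River) + P(Meadow→River)·P(River→River)
  = 0.3×0.35 + 0.35×0.25 + 0.35×0.3
  = 0.1050 + 0.0875 + 0.1050 = 0.2975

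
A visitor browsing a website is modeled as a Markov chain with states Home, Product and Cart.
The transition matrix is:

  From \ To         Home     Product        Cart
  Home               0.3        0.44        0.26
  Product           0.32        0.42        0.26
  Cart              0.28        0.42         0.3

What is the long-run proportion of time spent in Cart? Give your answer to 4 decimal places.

Let the stationary distribution be π with π = πP and π_1 + π_2 + π_3 = 1.
π_1 = 0.3·π_1 + 0.32·π_2 + 0.28·π_3
π_2 = 0.44·π_1 + 0.42·π_2 + 0.42·π_3
Solving with the normalization constraint gives π = (0.3031, 0.4261, 0.2708).
So the stationary probability of Cart is 0.2708.

0.2708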